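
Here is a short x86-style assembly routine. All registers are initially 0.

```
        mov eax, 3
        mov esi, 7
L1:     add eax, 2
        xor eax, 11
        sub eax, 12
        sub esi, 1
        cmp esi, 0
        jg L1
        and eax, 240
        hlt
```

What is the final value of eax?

0

after mov eax, 3: eax=3
after mov esi, 7: esi=7
after add eax, 2: eax=3+2=5
after xor eax, 11: eax=5^11=14
after sub eax, 12: eax=14-12=2
after sub esi, 1: esi=7-1=6
cmp esi, 0  (cmp 6,0)
jg L1: taken
after add eax, 2: eax=2+2=4
after xor eax, 11: eax=4^11=15
after sub eax, 12: eax=15-12=3
after sub esi, 1: esi=6-1=5
cmp esi, 0  (cmp 5,0)
jg L1: taken
after add eax, 2: eax=3+2=5
after xor eax, 11: eax=5^11=14
after sub eax, 12: eax=14-12=2
after sub esi, 1: esi=5-1=4
cmp esi, 0  (cmp 4,0)
jg L1: taken
after add eax, 2: eax=2+2=4
after xor eax, 11: eax=4^11=15
after sub eax, 12: eax=15-12=3
after sub esi, 1: esi=4-1=3
cmp esi, 0  (cmp 3,0)
jg L1: taken
after add eax, 2: eax=3+2=5
after xor eax, 11: eax=5^11=14
after sub eax, 12: eax=14-12=2
after sub esi, 1: esi=3-1=2
cmp esi, 0  (cmp 2,0)
jg L1: taken
after add eax, 2: eax=2+2=4
after xor eax, 11: eax=4^11=15
after sub eax, 12: eax=15-12=3
after sub esi, 1: esi=2-1=1
cmp esi, 0  (cmp 1,0)
jg L1: taken
after add eax, 2: eax=3+2=5
after xor eax, 11: eax=5^11=14
after sub eax, 12: eax=14-12=2
after sub esi, 1: esi=1-1=0
cmp esi, 0  (cmp 0,0)
jg L1: not taken
after and eax, 240: eax=2&240=0
halt.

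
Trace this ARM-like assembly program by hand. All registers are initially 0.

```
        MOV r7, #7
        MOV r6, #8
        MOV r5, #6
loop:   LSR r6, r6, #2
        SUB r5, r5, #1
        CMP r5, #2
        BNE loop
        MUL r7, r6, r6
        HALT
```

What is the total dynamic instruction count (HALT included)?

21

after MOV r7, #7: r7=7
after MOV r6, #8: r6=8
after MOV r5, #6: r5=6
after LSR r6, r6, #2: r6=8>>2=2
after SUB r5, r5, #1: r5=6-1=5
CMP r5, #2  (cmp 5,2)
BNE loop: taken
after LSR r6, r6, #2: r6=2>>2=0
after SUB r5, r5, #1: r5=5-1=4
CMP r5, #2  (cmp 4,2)
BNE loop: taken
after LSR r6, r6, #2: r6=0>>2=0
after SUB r5, r5, #1: r5=4-1=3
CMP r5, #2  (cmp 3,2)
BNE loop: taken
after LSR r6, r6, #2: r6=0>>2=0
after SUB r5, r5, #1: r5=3-1=2
CMP r5, #2  (cmp 2,2)
BNE loop: not taken
after MUL r7, r6, r6: r7=0*0=0
halt.
Total executed instructions: 21.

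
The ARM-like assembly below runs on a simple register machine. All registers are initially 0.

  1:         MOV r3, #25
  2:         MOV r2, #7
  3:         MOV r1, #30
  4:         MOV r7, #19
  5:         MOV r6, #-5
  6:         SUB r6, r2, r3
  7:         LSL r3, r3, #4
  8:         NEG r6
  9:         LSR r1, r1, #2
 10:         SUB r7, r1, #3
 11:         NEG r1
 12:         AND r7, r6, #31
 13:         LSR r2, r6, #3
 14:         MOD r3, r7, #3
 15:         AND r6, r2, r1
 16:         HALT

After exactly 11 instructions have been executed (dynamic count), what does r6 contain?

18

after MOV r3, #25: r3=25
after MOV r2, #7: r2=7
after MOV r1, #30: r1=30
after MOV r7, #19: r7=19
after MOV r6, #-5: r6=-5
after SUB r6, r2, r3: r6=7-25=-18
after LSL r3, r3, #4: r3=25<<4=400
after NEG r6: r6=-(-18)=18
after LSR r1, r1, #2: r1=30>>2=7
after SUB r7, r1, #3: r7=7-3=4
after NEG r1: r1=-(7)=-7
After step 11: r6 = 18.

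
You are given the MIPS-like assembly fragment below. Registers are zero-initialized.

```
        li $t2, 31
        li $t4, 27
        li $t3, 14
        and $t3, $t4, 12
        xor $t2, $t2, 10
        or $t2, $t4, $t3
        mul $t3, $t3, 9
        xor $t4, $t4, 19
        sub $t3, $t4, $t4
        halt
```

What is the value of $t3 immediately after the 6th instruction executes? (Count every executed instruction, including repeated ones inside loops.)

li $t2, 31 → $t2=31
li $t4, 27 → $t4=27
li $t3, 14 → $t3=14
and $t3, $t4, 12 → $t3=27&12=8
xor $t2, $t2, 10 → $t2=31^10=21
or $t2, $t4, $t3 → $t2=27|8=27
After step 6: $t3 = 8.

8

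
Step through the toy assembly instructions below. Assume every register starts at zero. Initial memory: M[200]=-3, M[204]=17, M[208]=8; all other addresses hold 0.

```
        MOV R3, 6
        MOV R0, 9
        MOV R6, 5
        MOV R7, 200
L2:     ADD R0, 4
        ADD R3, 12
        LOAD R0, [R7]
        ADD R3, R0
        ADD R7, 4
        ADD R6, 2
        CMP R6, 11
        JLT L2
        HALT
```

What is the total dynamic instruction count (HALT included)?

MOV R3, 6 → R3=6
MOV R0, 9 → R0=9
MOV R6, 5 → R6=5
MOV R7, 200 → R7=200
ADD R0, 4 → R0=9+4=13
ADD R3, 12 → R3=6+12=18
LOAD R0, [R7] → R0=M[200]=-3
ADD R3, R0 → R3=18+(-3)=15
ADD R7, 4 → R7=200+4=204
ADD R6, 2 → R6=5+2=7
CMP R6, 11  (cmp 7,11)
JLT L2: taken
ADD R0, 4 → R0=(-3)+4=1
ADD R3, 12 → R3=15+12=27
LOAD R0, [R7] → R0=M[204]=17
ADD R3, R0 → R3=27+17=44
ADD R7, 4 → R7=204+4=208
ADD R6, 2 → R6=7+2=9
CMP R6, 11  (cmp 9,11)
JLT L2: taken
ADD R0, 4 → R0=17+4=21
ADD R3, 12 → R3=44+12=56
LOAD R0, [R7] → R0=M[208]=8
ADD R3, R0 → R3=56+8=64
ADD R7, 4 → R7=208+4=212
ADD R6, 2 → R6=9+2=11
CMP R6, 11  (cmp 11,11)
JLT L2: not taken
halt.
Total executed instructions: 29.

29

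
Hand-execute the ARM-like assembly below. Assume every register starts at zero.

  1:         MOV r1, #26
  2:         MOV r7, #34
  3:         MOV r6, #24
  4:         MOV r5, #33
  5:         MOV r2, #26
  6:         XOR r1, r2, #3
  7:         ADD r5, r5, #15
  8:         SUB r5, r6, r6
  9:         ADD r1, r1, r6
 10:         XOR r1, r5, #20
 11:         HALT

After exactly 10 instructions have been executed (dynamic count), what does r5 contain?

0

MOV r1, #26 → r1=26
MOV r7, #34 → r7=34
MOV r6, #24 → r6=24
MOV r5, #33 → r5=33
MOV r2, #26 → r2=26
XOR r1, r2, #3 → r1=26^3=25
ADD r5, r5, #15 → r5=33+15=48
SUB r5, r6, r6 → r5=24-24=0
ADD r1, r1, r6 → r1=25+24=49
XOR r1, r5, #20 → r1=0^20=20
After step 10: r5 = 0.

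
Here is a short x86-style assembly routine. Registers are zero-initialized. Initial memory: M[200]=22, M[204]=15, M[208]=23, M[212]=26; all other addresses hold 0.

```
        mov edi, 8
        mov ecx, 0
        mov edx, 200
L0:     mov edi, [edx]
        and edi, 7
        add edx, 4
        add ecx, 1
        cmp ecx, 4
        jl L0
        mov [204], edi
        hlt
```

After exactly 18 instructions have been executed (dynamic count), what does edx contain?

212

edi=8
ecx=0
edx=200
edi=M[200]=22
edi=22&7=6
edx=200+4=204
ecx=0+1=1
cmp ecx, 4  (cmp 1,4)
jl L0: taken
edi=M[204]=15
edi=15&7=7
edx=204+4=208
ecx=1+1=2
cmp ecx, 4  (cmp 2,4)
jl L0: taken
edi=M[208]=23
edi=23&7=7
edx=208+4=212
After step 18: edx = 212.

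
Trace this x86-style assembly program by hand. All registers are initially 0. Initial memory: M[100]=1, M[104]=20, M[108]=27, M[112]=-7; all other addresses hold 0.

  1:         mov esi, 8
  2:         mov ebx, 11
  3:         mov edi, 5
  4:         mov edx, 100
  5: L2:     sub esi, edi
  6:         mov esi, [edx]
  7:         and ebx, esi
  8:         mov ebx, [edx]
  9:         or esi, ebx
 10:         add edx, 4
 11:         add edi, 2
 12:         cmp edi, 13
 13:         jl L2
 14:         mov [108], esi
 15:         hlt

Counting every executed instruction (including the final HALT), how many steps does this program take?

42

after mov esi, 8: esi=8
after mov ebx, 11: ebx=11
after mov edi, 5: edi=5
after mov edx, 100: edx=100
after sub esi, edi: esi=8-5=3
after mov esi, [edx]: esi=M[100]=1
after and ebx, esi: ebx=11&1=1
after mov ebx, [edx]: ebx=M[100]=1
after or esi, ebx: esi=1|1=1
after add edx, 4: edx=100+4=104
after add edi, 2: edi=5+2=7
cmp edi, 13  (cmp 7,13)
jl L2: taken
after sub esi, edi: esi=1-7=-6
after mov esi, [edx]: esi=M[104]=20
after and ebx, esi: ebx=1&20=0
after mov ebx, [edx]: ebx=M[104]=20
after or esi, ebx: esi=20|20=20
after add edx, 4: edx=104+4=108
after add edi, 2: edi=7+2=9
cmp edi, 13  (cmp 9,13)
jl L2: taken
after sub esi, edi: esi=20-9=11
after mov esi, [edx]: esi=M[108]=27
after and ebx, esi: ebx=20&27=16
after mov ebx, [edx]: ebx=M[108]=27
after or esi, ebx: esi=27|27=27
after add edx, 4: edx=108+4=112
after add edi, 2: edi=9+2=11
cmp edi, 13  (cmp 11,13)
jl L2: taken
after sub esi, edi: esi=27-11=16
after mov esi, [edx]: esi=M[112]=-7
after and ebx, esi: ebx=27&(-7)=25
after mov ebx, [edx]: ebx=M[112]=-7
after or esi, ebx: esi=(-7)|(-7)=-7
after add edx, 4: edx=112+4=116
after add edi, 2: edi=11+2=13
cmp edi, 13  (cmp 13,13)
jl L2: not taken
mov [108], esi → M[108]=-7
halt.
Total executed instructions: 42.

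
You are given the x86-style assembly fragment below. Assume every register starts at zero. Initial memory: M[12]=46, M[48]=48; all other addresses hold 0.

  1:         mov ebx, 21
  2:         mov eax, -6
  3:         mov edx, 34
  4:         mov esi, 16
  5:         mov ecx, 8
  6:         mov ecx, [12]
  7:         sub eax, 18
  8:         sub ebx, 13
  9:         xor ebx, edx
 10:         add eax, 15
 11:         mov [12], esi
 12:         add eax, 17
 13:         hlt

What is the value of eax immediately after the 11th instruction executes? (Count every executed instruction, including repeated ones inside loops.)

mov ebx, 21 → ebx=21
mov eax, -6 → eax=-6
mov edx, 34 → edx=34
mov esi, 16 → esi=16
mov ecx, 8 → ecx=8
mov ecx, [12] → ecx=M[12]=46
sub eax, 18 → eax=(-6)-18=-24
sub ebx, 13 → ebx=21-13=8
xor ebx, edx → ebx=8^34=42
add eax, 15 → eax=(-24)+15=-9
mov [12], esi → M[12]=16
After step 11: eax = -9.

-9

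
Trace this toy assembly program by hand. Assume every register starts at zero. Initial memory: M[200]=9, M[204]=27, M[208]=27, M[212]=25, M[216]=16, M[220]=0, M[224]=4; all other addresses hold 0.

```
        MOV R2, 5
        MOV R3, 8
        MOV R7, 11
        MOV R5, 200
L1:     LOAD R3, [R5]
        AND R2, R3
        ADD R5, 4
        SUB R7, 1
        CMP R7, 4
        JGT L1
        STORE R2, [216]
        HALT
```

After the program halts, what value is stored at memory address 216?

R2=5
R3=8
R7=11
R5=200
R3=M[200]=9
R2=5&9=1
R5=200+4=204
R7=11-1=10
CMP R7, 4  (cmp 10,4)
JGT L1: taken
R3=M[204]=27
R2=1&27=1
R5=204+4=208
R7=10-1=9
CMP R7, 4  (cmp 9,4)
JGT L1: taken
R3=M[208]=27
R2=1&27=1
R5=208+4=212
R7=9-1=8
CMP R7, 4  (cmp 8,4)
JGT L1: taken
R3=M[212]=25
R2=1&25=1
R5=212+4=216
R7=8-1=7
CMP R7, 4  (cmp 7,4)
JGT L1: taken
R3=M[216]=16
R2=1&16=0
R5=216+4=220
R7=7-1=6
CMP R7, 4  (cmp 6,4)
JGT L1: taken
R3=M[220]=0
R2=0&0=0
R5=220+4=224
R7=6-1=5
CMP R7, 4  (cmp 5,4)
JGT L1: taken
R3=M[224]=4
R2=0&4=0
R5=224+4=228
R7=5-1=4
CMP R7, 4  (cmp 4,4)
JGT L1: not taken
STORE R2, [216] → M[216]=0
halt.

0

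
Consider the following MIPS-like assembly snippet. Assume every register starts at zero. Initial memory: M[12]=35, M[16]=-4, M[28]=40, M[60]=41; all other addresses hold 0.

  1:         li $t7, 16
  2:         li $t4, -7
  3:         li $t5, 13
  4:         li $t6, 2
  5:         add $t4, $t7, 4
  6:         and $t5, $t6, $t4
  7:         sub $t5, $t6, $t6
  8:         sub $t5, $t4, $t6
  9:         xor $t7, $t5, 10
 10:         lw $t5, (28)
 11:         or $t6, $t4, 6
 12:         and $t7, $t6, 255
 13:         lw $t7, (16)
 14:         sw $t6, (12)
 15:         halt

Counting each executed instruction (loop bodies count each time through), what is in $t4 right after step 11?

after li $t7, 16: $t7=16
after li $t4, -7: $t4=-7
after li $t5, 13: $t5=13
after li $t6, 2: $t6=2
after add $t4, $t7, 4: $t4=16+4=20
after and $t5, $t6, $t4: $t5=2&20=0
after sub $t5, $t6, $t6: $t5=2-2=0
after sub $t5, $t4, $t6: $t5=20-2=18
after xor $t7, $t5, 10: $t7=18^10=24
after lw $t5, (28): $t5=M[28]=40
after or $t6, $t4, 6: $t6=20|6=22
After step 11: $t4 = 20.

20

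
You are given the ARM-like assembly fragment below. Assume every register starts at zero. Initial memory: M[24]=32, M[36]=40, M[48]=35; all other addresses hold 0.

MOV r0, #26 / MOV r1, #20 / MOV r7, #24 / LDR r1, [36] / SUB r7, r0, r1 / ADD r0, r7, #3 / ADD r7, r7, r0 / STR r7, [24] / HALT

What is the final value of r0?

-11

after MOV r0, #26: r0=26
after MOV r1, #20: r1=20
after MOV r7, #24: r7=24
after LDR r1, [36]: r1=M[36]=40
after SUB r7, r0, r1: r7=26-40=-14
after ADD r0, r7, #3: r0=(-14)+3=-11
after ADD r7, r7, r0: r7=(-14)+(-11)=-25
STR r7, [24] → M[24]=-25
halt.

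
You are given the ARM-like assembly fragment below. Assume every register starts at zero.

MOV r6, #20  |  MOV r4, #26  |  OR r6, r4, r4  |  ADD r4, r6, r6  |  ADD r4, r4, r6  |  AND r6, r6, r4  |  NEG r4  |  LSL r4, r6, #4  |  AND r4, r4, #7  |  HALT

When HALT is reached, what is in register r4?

0

r6=20
r4=26
r6=26|26=26
r4=26+26=52
r4=52+26=78
r6=26&78=10
r4=-(78)=-78
r4=10<<4=160
r4=160&7=0
halt.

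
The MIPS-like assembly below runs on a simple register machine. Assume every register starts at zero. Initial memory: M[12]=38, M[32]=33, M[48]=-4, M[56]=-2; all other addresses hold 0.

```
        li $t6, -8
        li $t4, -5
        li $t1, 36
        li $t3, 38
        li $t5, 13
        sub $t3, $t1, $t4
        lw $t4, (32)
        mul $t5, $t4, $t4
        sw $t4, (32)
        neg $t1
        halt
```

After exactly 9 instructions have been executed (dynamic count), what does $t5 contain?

1089

after li $t6, -8: $t6=-8
after li $t4, -5: $t4=-5
after li $t1, 36: $t1=36
after li $t3, 38: $t3=38
after li $t5, 13: $t5=13
after sub $t3, $t1, $t4: $t3=36-(-5)=41
after lw $t4, (32): $t4=M[32]=33
after mul $t5, $t4, $t4: $t5=33*33=1089
sw $t4, (32) → M[32]=33
After step 9: $t5 = 1089.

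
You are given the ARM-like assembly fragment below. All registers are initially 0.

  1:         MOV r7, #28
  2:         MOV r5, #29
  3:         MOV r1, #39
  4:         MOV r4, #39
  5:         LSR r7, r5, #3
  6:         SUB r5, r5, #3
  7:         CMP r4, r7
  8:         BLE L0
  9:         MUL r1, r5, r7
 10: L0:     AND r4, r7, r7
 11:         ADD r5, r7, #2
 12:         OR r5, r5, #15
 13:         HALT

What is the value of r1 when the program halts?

r7=28
r5=29
r1=39
r4=39
r7=29>>3=3
r5=29-3=26
CMP r4, r7  (cmp 39,3)
BLE L0: not taken
r1=26*3=78
r4=3&3=3
r5=3+2=5
r5=5|15=15
halt.

78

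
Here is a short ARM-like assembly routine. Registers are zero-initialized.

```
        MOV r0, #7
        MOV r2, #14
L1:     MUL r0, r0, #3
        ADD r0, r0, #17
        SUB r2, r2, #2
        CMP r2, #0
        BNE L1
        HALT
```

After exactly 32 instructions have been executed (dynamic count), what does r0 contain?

MOV r0, #7 → r0=7
MOV r2, #14 → r2=14
MUL r0, r0, #3 → r0=7*3=21
ADD r0, r0, #17 → r0=21+17=38
SUB r2, r2, #2 → r2=14-2=12
CMP r2, #0  (cmp 12,0)
BNE L1: taken
MUL r0, r0, #3 → r0=38*3=114
ADD r0, r0, #17 → r0=114+17=131
SUB r2, r2, #2 → r2=12-2=10
CMP r2, #0  (cmp 10,0)
BNE L1: taken
MUL r0, r0, #3 → r0=131*3=393
ADD r0, r0, #17 → r0=393+17=410
SUB r2, r2, #2 → r2=10-2=8
CMP r2, #0  (cmp 8,0)
BNE L1: taken
MUL r0, r0, #3 → r0=410*3=1230
ADD r0, r0, #17 → r0=1230+17=1247
SUB r2, r2, #2 → r2=8-2=6
CMP r2, #0  (cmp 6,0)
BNE L1: taken
MUL r0, r0, #3 → r0=1247*3=3741
ADD r0, r0, #17 → r0=3741+17=3758
SUB r2, r2, #2 → r2=6-2=4
CMP r2, #0  (cmp 4,0)
BNE L1: taken
MUL r0, r0, #3 → r0=3758*3=11274
ADD r0, r0, #17 → r0=11274+17=11291
SUB r2, r2, #2 → r2=4-2=2
CMP r2, #0  (cmp 2,0)
BNE L1: taken
After step 32: r0 = 11291.

11291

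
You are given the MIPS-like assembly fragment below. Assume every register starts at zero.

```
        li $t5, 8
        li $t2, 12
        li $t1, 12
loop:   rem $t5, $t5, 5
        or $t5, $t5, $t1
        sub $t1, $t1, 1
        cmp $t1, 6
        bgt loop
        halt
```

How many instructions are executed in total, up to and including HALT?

34

li $t5, 8 → $t5=8
li $t2, 12 → $t2=12
li $t1, 12 → $t1=12
rem $t5, $t5, 5 → $t5=8%5=3
or $t5, $t5, $t1 → $t5=3|12=15
sub $t1, $t1, 1 → $t1=12-1=11
cmp $t1, 6  (cmp 11,6)
bgt loop: taken
rem $t5, $t5, 5 → $t5=15%5=0
or $t5, $t5, $t1 → $t5=0|11=11
sub $t1, $t1, 1 → $t1=11-1=10
cmp $t1, 6  (cmp 10,6)
bgt loop: taken
rem $t5, $t5, 5 → $t5=11%5=1
or $t5, $t5, $t1 → $t5=1|10=11
sub $t1, $t1, 1 → $t1=10-1=9
cmp $t1, 6  (cmp 9,6)
bgt loop: taken
rem $t5, $t5, 5 → $t5=11%5=1
or $t5, $t5, $t1 → $t5=1|9=9
sub $t1, $t1, 1 → $t1=9-1=8
cmp $t1, 6  (cmp 8,6)
bgt loop: taken
rem $t5, $t5, 5 → $t5=9%5=4
or $t5, $t5, $t1 → $t5=4|8=12
sub $t1, $t1, 1 → $t1=8-1=7
cmp $t1, 6  (cmp 7,6)
bgt loop: taken
rem $t5, $t5, 5 → $t5=12%5=2
or $t5, $t5, $t1 → $t5=2|7=7
sub $t1, $t1, 1 → $t1=7-1=6
cmp $t1, 6  (cmp 6,6)
bgt loop: not taken
halt.
Total executed instructions: 34.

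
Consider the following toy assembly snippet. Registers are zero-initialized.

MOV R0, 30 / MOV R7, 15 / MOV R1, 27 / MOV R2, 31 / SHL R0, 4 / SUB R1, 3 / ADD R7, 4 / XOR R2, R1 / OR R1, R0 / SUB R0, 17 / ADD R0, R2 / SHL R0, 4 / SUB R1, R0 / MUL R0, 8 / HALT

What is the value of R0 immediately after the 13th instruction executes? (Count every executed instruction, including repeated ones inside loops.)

R0=30
R7=15
R1=27
R2=31
R0=30<<4=480
R1=27-3=24
R7=15+4=19
R2=31^24=7
R1=24|480=504
R0=480-17=463
R0=463+7=470
R0=470<<4=7520
R1=504-7520=-7016
After step 13: R0 = 7520.

7520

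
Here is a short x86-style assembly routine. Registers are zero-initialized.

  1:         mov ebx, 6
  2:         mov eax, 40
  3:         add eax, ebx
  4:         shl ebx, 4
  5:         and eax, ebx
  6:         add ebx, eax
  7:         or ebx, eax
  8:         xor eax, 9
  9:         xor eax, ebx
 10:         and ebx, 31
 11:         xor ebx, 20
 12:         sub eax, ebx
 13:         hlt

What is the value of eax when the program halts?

after mov ebx, 6: ebx=6
after mov eax, 40: eax=40
after add eax, ebx: eax=40+6=46
after shl ebx, 4: ebx=6<<4=96
after and eax, ebx: eax=46&96=32
after add ebx, eax: ebx=96+32=128
after or ebx, eax: ebx=128|32=160
after xor eax, 9: eax=32^9=41
after xor eax, ebx: eax=41^160=137
after and ebx, 31: ebx=160&31=0
after xor ebx, 20: ebx=0^20=20
after sub eax, ebx: eax=137-20=117
halt.

117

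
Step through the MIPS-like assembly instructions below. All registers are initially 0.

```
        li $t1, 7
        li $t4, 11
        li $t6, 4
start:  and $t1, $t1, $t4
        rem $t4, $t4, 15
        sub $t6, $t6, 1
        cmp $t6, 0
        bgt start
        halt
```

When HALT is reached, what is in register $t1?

$t1=7
$t4=11
$t6=4
$t1=7&11=3
$t4=11%15=11
$t6=4-1=3
cmp $t6, 0  (cmp 3,0)
bgt start: taken
$t1=3&11=3
$t4=11%15=11
$t6=3-1=2
cmp $t6, 0  (cmp 2,0)
bgt start: taken
$t1=3&11=3
$t4=11%15=11
$t6=2-1=1
cmp $t6, 0  (cmp 1,0)
bgt start: taken
$t1=3&11=3
$t4=11%15=11
$t6=1-1=0
cmp $t6, 0  (cmp 0,0)
bgt start: not taken
halt.

3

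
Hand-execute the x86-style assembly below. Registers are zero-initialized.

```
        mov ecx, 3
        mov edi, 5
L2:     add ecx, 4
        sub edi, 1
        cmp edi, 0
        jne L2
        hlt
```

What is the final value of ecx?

mov ecx, 3 → ecx=3
mov edi, 5 → edi=5
add ecx, 4 → ecx=3+4=7
sub edi, 1 → edi=5-1=4
cmp edi, 0  (cmp 4,0)
jne L2: taken
add ecx, 4 → ecx=7+4=11
sub edi, 1 → edi=4-1=3
cmp edi, 0  (cmp 3,0)
jne L2: taken
add ecx, 4 → ecx=11+4=15
sub edi, 1 → edi=3-1=2
cmp edi, 0  (cmp 2,0)
jne L2: taken
add ecx, 4 → ecx=15+4=19
sub edi, 1 → edi=2-1=1
cmp edi, 0  (cmp 1,0)
jne L2: taken
add ecx, 4 → ecx=19+4=23
sub edi, 1 → edi=1-1=0
cmp edi, 0  (cmp 0,0)
jne L2: not taken
halt.

23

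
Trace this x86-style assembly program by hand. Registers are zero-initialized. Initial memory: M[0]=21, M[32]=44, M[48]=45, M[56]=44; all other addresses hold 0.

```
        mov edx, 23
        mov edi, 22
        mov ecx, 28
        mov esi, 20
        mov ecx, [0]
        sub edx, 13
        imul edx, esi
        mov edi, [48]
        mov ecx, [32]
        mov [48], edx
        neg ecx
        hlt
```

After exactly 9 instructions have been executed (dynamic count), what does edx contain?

after mov edx, 23: edx=23
after mov edi, 22: edi=22
after mov ecx, 28: ecx=28
after mov esi, 20: esi=20
after mov ecx, [0]: ecx=M[0]=21
after sub edx, 13: edx=23-13=10
after imul edx, esi: edx=10*20=200
after mov edi, [48]: edi=M[48]=45
after mov ecx, [32]: ecx=M[32]=44
After step 9: edx = 200.

200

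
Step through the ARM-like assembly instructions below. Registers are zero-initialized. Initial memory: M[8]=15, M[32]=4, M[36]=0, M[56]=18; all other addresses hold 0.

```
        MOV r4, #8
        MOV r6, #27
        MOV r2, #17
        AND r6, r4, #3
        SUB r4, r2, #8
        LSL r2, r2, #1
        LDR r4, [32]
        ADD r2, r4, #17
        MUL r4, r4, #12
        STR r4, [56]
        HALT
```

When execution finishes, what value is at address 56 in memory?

MOV r4, #8 → r4=8
MOV r6, #27 → r6=27
MOV r2, #17 → r2=17
AND r6, r4, #3 → r6=8&3=0
SUB r4, r2, #8 → r4=17-8=9
LSL r2, r2, #1 → r2=17<<1=34
LDR r4, [32] → r4=M[32]=4
ADD r2, r4, #17 → r2=4+17=21
MUL r4, r4, #12 → r4=4*12=48
STR r4, [56] → M[56]=48
halt.

48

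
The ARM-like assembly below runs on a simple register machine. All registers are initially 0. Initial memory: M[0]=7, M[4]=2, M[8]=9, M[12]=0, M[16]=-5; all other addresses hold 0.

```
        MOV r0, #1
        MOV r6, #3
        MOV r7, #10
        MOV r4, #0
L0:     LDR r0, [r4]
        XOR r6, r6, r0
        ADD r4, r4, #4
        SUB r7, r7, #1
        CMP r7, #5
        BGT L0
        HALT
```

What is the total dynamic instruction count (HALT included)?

after MOV r0, #1: r0=1
after MOV r6, #3: r6=3
after MOV r7, #10: r7=10
after MOV r4, #0: r4=0
after LDR r0, [r4]: r0=M[0]=7
after XOR r6, r6, r0: r6=3^7=4
after ADD r4, r4, #4: r4=0+4=4
after SUB r7, r7, #1: r7=10-1=9
CMP r7, #5  (cmp 9,5)
BGT L0: taken
after LDR r0, [r4]: r0=M[4]=2
after XOR r6, r6, r0: r6=4^2=6
after ADD r4, r4, #4: r4=4+4=8
after SUB r7, r7, #1: r7=9-1=8
CMP r7, #5  (cmp 8,5)
BGT L0: taken
after LDR r0, [r4]: r0=M[8]=9
after XOR r6, r6, r0: r6=6^9=15
after ADD r4, r4, #4: r4=8+4=12
after SUB r7, r7, #1: r7=8-1=7
CMP r7, #5  (cmp 7,5)
BGT L0: taken
after LDR r0, [r4]: r0=M[12]=0
after XOR r6, r6, r0: r6=15^0=15
after ADD r4, r4, #4: r4=12+4=16
after SUB r7, r7, #1: r7=7-1=6
CMP r7, #5  (cmp 6,5)
BGT L0: taken
after LDR r0, [r4]: r0=M[16]=-5
after XOR r6, r6, r0: r6=15^(-5)=-12
after ADD r4, r4, #4: r4=16+4=20
after SUB r7, r7, #1: r7=6-1=5
CMP r7, #5  (cmp 5,5)
BGT L0: not taken
halt.
Total executed instructions: 35.

35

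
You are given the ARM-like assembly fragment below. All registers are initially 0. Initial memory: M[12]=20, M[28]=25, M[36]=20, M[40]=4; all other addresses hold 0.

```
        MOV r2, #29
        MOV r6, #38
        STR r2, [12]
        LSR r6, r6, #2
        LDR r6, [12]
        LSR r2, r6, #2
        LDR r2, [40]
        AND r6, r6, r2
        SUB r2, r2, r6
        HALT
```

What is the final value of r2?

0

after MOV r2, #29: r2=29
after MOV r6, #38: r6=38
STR r2, [12] → M[12]=29
after LSR r6, r6, #2: r6=38>>2=9
after LDR r6, [12]: r6=M[12]=29
after LSR r2, r6, #2: r2=29>>2=7
after LDR r2, [40]: r2=M[40]=4
after AND r6, r6, r2: r6=29&4=4
after SUB r2, r2, r6: r2=4-4=0
halt.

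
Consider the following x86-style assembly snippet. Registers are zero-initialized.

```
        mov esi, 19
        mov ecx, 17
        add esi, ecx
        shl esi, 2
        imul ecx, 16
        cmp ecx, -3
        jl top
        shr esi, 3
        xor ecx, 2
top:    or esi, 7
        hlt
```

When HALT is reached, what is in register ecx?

274

after mov esi, 19: esi=19
after mov ecx, 17: ecx=17
after add esi, ecx: esi=19+17=36
after shl esi, 2: esi=36<<2=144
after imul ecx, 16: ecx=17*16=272
cmp ecx, -3  (cmp 272,-3)
jl top: not taken
after shr esi, 3: esi=144>>3=18
after xor ecx, 2: ecx=272^2=274
after or esi, 7: esi=18|7=23
halt.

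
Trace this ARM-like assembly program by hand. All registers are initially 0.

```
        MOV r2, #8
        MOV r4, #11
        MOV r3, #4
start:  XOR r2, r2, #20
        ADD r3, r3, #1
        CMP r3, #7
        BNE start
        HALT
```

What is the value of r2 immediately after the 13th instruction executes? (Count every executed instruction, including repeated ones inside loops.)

r2=8
r4=11
r3=4
r2=8^20=28
r3=4+1=5
CMP r3, #7  (cmp 5,7)
BNE start: taken
r2=28^20=8
r3=5+1=6
CMP r3, #7  (cmp 6,7)
BNE start: taken
r2=8^20=28
r3=6+1=7
After step 13: r2 = 28.

28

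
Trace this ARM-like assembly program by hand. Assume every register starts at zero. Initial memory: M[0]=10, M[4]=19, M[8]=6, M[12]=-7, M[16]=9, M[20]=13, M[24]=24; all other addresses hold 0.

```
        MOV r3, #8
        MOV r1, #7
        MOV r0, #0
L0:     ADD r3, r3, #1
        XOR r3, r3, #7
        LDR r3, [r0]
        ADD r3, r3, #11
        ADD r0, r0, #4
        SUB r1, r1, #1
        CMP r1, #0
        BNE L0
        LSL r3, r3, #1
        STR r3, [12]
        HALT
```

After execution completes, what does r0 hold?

after MOV r3, #8: r3=8
after MOV r1, #7: r1=7
after MOV r0, #0: r0=0
after ADD r3, r3, #1: r3=8+1=9
after XOR r3, r3, #7: r3=9^7=14
after LDR r3, [r0]: r3=M[0]=10
after ADD r3, r3, #11: r3=10+11=21
after ADD r0, r0, #4: r0=0+4=4
after SUB r1, r1, #1: r1=7-1=6
CMP r1, #0  (cmp 6,0)
BNE L0: taken
after ADD r3, r3, #1: r3=21+1=22
after XOR r3, r3, #7: r3=22^7=17
after LDR r3, [r0]: r3=M[4]=19
after ADD r3, r3, #11: r3=19+11=30
after ADD r0, r0, #4: r0=4+4=8
after SUB r1, r1, #1: r1=6-1=5
CMP r1, #0  (cmp 5,0)
BNE L0: taken
after ADD r3, r3, #1: r3=30+1=31
after XOR r3, r3, #7: r3=31^7=24
after LDR r3, [r0]: r3=M[8]=6
after ADD r3, r3, #11: r3=6+11=17
after ADD r0, r0, #4: r0=8+4=12
after SUB r1, r1, #1: r1=5-1=4
CMP r1, #0  (cmp 4,0)
BNE L0: taken
after ADD r3, r3, #1: r3=17+1=18
after XOR r3, r3, #7: r3=18^7=21
after LDR r3, [r0]: r3=M[12]=-7
after ADD r3, r3, #11: r3=(-7)+11=4
after ADD r0, r0, #4: r0=12+4=16
after SUB r1, r1, #1: r1=4-1=3
CMP r1, #0  (cmp 3,0)
BNE L0: taken
after ADD r3, r3, #1: r3=4+1=5
after XOR r3, r3, #7: r3=5^7=2
after LDR r3, [r0]: r3=M[16]=9
after ADD r3, r3, #11: r3=9+11=20
after ADD r0, r0, #4: r0=16+4=20
after SUB r1, r1, #1: r1=3-1=2
CMP r1, #0  (cmp 2,0)
BNE L0: taken
after ADD r3, r3, #1: r3=20+1=21
after XOR r3, r3, #7: r3=21^7=18
after LDR r3, [r0]: r3=M[20]=13
after ADD r3, r3, #11: r3=13+11=24
after ADD r0, r0, #4: r0=20+4=24
after SUB r1, r1, #1: r1=2-1=1
CMP r1, #0  (cmp 1,0)
BNE L0: taken
after ADD r3, r3, #1: r3=24+1=25
after XOR r3, r3, #7: r3=25^7=30
after LDR r3, [r0]: r3=M[24]=24
after ADD r3, r3, #11: r3=24+11=35
after ADD r0, r0, #4: r0=24+4=28
after SUB r1, r1, #1: r1=1-1=0
CMP r1, #0  (cmp 0,0)
BNE L0: not taken
after LSL r3, r3, #1: r3=35<<1=70
STR r3, [12] → M[12]=70
halt.

28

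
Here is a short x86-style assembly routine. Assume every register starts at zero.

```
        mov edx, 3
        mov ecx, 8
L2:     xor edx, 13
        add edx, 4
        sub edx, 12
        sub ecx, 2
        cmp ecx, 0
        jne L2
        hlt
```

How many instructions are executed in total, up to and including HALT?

27

edx=3
ecx=8
edx=3^13=14
edx=14+4=18
edx=18-12=6
ecx=8-2=6
cmp ecx, 0  (cmp 6,0)
jne L2: taken
edx=6^13=11
edx=11+4=15
edx=15-12=3
ecx=6-2=4
cmp ecx, 0  (cmp 4,0)
jne L2: taken
edx=3^13=14
edx=14+4=18
edx=18-12=6
ecx=4-2=2
cmp ecx, 0  (cmp 2,0)
jne L2: taken
edx=6^13=11
edx=11+4=15
edx=15-12=3
ecx=2-2=0
cmp ecx, 0  (cmp 0,0)
jne L2: not taken
halt.
Total executed instructions: 27.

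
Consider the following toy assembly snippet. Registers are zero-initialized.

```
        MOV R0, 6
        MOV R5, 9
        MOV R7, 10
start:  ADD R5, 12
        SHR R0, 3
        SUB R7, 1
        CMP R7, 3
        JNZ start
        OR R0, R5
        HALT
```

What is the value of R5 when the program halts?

93

after MOV R0, 6: R0=6
after MOV R5, 9: R5=9
after MOV R7, 10: R7=10
after ADD R5, 12: R5=9+12=21
after SHR R0, 3: R0=6>>3=0
after SUB R7, 1: R7=10-1=9
CMP R7, 3  (cmp 9,3)
JNZ start: taken
after ADD R5, 12: R5=21+12=33
after SHR R0, 3: R0=0>>3=0
after SUB R7, 1: R7=9-1=8
CMP R7, 3  (cmp 8,3)
JNZ start: taken
after ADD R5, 12: R5=33+12=45
after SHR R0, 3: R0=0>>3=0
after SUB R7, 1: R7=8-1=7
CMP R7, 3  (cmp 7,3)
JNZ start: taken
after ADD R5, 12: R5=45+12=57
after SHR R0, 3: R0=0>>3=0
after SUB R7, 1: R7=7-1=6
CMP R7, 3  (cmp 6,3)
JNZ start: taken
after ADD R5, 12: R5=57+12=69
after SHR R0, 3: R0=0>>3=0
after SUB R7, 1: R7=6-1=5
CMP R7, 3  (cmp 5,3)
JNZ start: taken
after ADD R5, 12: R5=69+12=81
after SHR R0, 3: R0=0>>3=0
after SUB R7, 1: R7=5-1=4
CMP R7, 3  (cmp 4,3)
JNZ start: taken
after ADD R5, 12: R5=81+12=93
after SHR R0, 3: R0=0>>3=0
after SUB R7, 1: R7=4-1=3
CMP R7, 3  (cmp 3,3)
JNZ start: not taken
after OR R0, R5: R0=0|93=93
halt.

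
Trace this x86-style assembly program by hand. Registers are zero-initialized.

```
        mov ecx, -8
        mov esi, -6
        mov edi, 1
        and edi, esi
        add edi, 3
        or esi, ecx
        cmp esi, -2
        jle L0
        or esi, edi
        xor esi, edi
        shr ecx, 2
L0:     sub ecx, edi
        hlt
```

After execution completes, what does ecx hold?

-11

after mov ecx, -8: ecx=-8
after mov esi, -6: esi=-6
after mov edi, 1: edi=1
after and edi, esi: edi=1&(-6)=0
after add edi, 3: edi=0+3=3
after or esi, ecx: esi=(-6)|(-8)=-6
cmp esi, -2  (cmp -6,-2)
jle L0: taken
after sub ecx, edi: ecx=(-8)-3=-11
halt.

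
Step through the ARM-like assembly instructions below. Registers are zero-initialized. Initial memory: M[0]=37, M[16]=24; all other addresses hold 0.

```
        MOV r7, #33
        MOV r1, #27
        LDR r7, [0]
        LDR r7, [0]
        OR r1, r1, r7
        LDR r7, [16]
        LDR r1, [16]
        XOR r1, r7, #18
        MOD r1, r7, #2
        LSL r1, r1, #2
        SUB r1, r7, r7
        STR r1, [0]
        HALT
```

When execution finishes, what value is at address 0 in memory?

after MOV r7, #33: r7=33
after MOV r1, #27: r1=27
after LDR r7, [0]: r7=M[0]=37
after LDR r7, [0]: r7=M[0]=37
after OR r1, r1, r7: r1=27|37=63
after LDR r7, [16]: r7=M[16]=24
after LDR r1, [16]: r1=M[16]=24
after XOR r1, r7, #18: r1=24^18=10
after MOD r1, r7, #2: r1=24%2=0
after LSL r1, r1, #2: r1=0<<2=0
after SUB r1, r7, r7: r1=24-24=0
STR r1, [0] → M[0]=0
halt.

0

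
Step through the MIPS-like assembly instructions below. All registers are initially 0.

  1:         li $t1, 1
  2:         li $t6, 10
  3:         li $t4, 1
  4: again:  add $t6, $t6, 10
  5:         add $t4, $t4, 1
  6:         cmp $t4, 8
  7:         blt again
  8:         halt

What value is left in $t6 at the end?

li $t1, 1 → $t1=1
li $t6, 10 → $t6=10
li $t4, 1 → $t4=1
add $t6, $t6, 10 → $t6=10+10=20
add $t4, $t4, 1 → $t4=1+1=2
cmp $t4, 8  (cmp 2,8)
blt again: taken
add $t6, $t6, 10 → $t6=20+10=30
add $t4, $t4, 1 → $t4=2+1=3
cmp $t4, 8  (cmp 3,8)
blt again: taken
add $t6, $t6, 10 → $t6=30+10=40
add $t4, $t4, 1 → $t4=3+1=4
cmp $t4, 8  (cmp 4,8)
blt again: taken
add $t6, $t6, 10 → $t6=40+10=50
add $t4, $t4, 1 → $t4=4+1=5
cmp $t4, 8  (cmp 5,8)
blt again: taken
add $t6, $t6, 10 → $t6=50+10=60
add $t4, $t4, 1 → $t4=5+1=6
cmp $t4, 8  (cmp 6,8)
blt again: taken
add $t6, $t6, 10 → $t6=60+10=70
add $t4, $t4, 1 → $t4=6+1=7
cmp $t4, 8  (cmp 7,8)
blt again: taken
add $t6, $t6, 10 → $t6=70+10=80
add $t4, $t4, 1 → $t4=7+1=8
cmp $t4, 8  (cmp 8,8)
blt again: not taken
halt.

80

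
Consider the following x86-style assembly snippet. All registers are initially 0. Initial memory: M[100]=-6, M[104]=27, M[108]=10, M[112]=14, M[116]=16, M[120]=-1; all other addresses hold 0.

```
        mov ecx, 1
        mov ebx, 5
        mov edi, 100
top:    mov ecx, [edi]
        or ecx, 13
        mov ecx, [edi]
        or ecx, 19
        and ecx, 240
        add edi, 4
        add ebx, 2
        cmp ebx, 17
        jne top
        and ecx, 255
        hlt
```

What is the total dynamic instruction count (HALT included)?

59

mov ecx, 1 → ecx=1
mov ebx, 5 → ebx=5
mov edi, 100 → edi=100
mov ecx, [edi] → ecx=M[100]=-6
or ecx, 13 → ecx=(-6)|13=-1
mov ecx, [edi] → ecx=M[100]=-6
or ecx, 19 → ecx=(-6)|19=-5
and ecx, 240 → ecx=(-5)&240=240
add edi, 4 → edi=100+4=104
add ebx, 2 → ebx=5+2=7
cmp ebx, 17  (cmp 7,17)
jne top: taken
mov ecx, [edi] → ecx=M[104]=27
or ecx, 13 → ecx=27|13=31
mov ecx, [edi] → ecx=M[104]=27
or ecx, 19 → ecx=27|19=27
and ecx, 240 → ecx=27&240=16
add edi, 4 → edi=104+4=108
add ebx, 2 → ebx=7+2=9
cmp ebx, 17  (cmp 9,17)
jne top: taken
mov ecx, [edi] → ecx=M[108]=10
or ecx, 13 → ecx=10|13=15
mov ecx, [edi] → ecx=M[108]=10
or ecx, 19 → ecx=10|19=27
and ecx, 240 → ecx=27&240=16
add edi, 4 → edi=108+4=112
add ebx, 2 → ebx=9+2=11
cmp ebx, 17  (cmp 11,17)
jne top: taken
mov ecx, [edi] → ecx=M[112]=14
or ecx, 13 → ecx=14|13=15
mov ecx, [edi] → ecx=M[112]=14
or ecx, 19 → ecx=14|19=31
and ecx, 240 → ecx=31&240=16
add edi, 4 → edi=112+4=116
add ebx, 2 → ebx=11+2=13
cmp ebx, 17  (cmp 13,17)
jne top: taken
mov ecx, [edi] → ecx=M[116]=16
or ecx, 13 → ecx=16|13=29
mov ecx, [edi] → ecx=M[116]=16
or ecx, 19 → ecx=16|19=19
and ecx, 240 → ecx=19&240=16
add edi, 4 → edi=116+4=120
add ebx, 2 → ebx=13+2=15
cmp ebx, 17  (cmp 15,17)
jne top: taken
mov ecx, [edi] → ecx=M[120]=-1
or ecx, 13 → ecx=(-1)|13=-1
mov ecx, [edi] → ecx=M[120]=-1
or ecx, 19 → ecx=(-1)|19=-1
and ecx, 240 → ecx=(-1)&240=240
add edi, 4 → edi=120+4=124
add ebx, 2 → ebx=15+2=17
cmp ebx, 17  (cmp 17,17)
jne top: not taken
and ecx, 255 → ecx=240&255=240
halt.
Total executed instructions: 59.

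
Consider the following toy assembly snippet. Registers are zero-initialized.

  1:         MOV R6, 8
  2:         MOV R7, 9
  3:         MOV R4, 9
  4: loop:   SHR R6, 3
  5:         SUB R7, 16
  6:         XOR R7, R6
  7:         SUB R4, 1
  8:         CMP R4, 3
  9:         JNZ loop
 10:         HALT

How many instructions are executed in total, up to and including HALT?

40

MOV R6, 8 → R6=8
MOV R7, 9 → R7=9
MOV R4, 9 → R4=9
SHR R6, 3 → R6=8>>3=1
SUB R7, 16 → R7=9-16=-7
XOR R7, R6 → R7=(-7)^1=-8
SUB R4, 1 → R4=9-1=8
CMP R4, 3  (cmp 8,3)
JNZ loop: taken
SHR R6, 3 → R6=1>>3=0
SUB R7, 16 → R7=(-8)-16=-24
XOR R7, R6 → R7=(-24)^0=-24
SUB R4, 1 → R4=8-1=7
CMP R4, 3  (cmp 7,3)
JNZ loop: taken
SHR R6, 3 → R6=0>>3=0
SUB R7, 16 → R7=(-24)-16=-40
XOR R7, R6 → R7=(-40)^0=-40
SUB R4, 1 → R4=7-1=6
CMP R4, 3  (cmp 6,3)
JNZ loop: taken
SHR R6, 3 → R6=0>>3=0
SUB R7, 16 → R7=(-40)-16=-56
XOR R7, R6 → R7=(-56)^0=-56
SUB R4, 1 → R4=6-1=5
CMP R4, 3  (cmp 5,3)
JNZ loop: taken
SHR R6, 3 → R6=0>>3=0
SUB R7, 16 → R7=(-56)-16=-72
XOR R7, R6 → R7=(-72)^0=-72
SUB R4, 1 → R4=5-1=4
CMP R4, 3  (cmp 4,3)
JNZ loop: taken
SHR R6, 3 → R6=0>>3=0
SUB R7, 16 → R7=(-72)-16=-88
XOR R7, R6 → R7=(-88)^0=-88
SUB R4, 1 → R4=4-1=3
CMP R4, 3  (cmp 3,3)
JNZ loop: not taken
halt.
Total executed instructions: 40.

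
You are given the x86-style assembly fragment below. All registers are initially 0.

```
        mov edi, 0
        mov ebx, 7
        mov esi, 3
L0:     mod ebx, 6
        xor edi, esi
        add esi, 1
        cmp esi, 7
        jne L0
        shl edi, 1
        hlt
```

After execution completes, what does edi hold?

mov edi, 0 → edi=0
mov ebx, 7 → ebx=7
mov esi, 3 → esi=3
mod ebx, 6 → ebx=7%6=1
xor edi, esi → edi=0^3=3
add esi, 1 → esi=3+1=4
cmp esi, 7  (cmp 4,7)
jne L0: taken
mod ebx, 6 → ebx=1%6=1
xor edi, esi → edi=3^4=7
add esi, 1 → esi=4+1=5
cmp esi, 7  (cmp 5,7)
jne L0: taken
mod ebx, 6 → ebx=1%6=1
xor edi, esi → edi=7^5=2
add esi, 1 → esi=5+1=6
cmp esi, 7  (cmp 6,7)
jne L0: taken
mod ebx, 6 → ebx=1%6=1
xor edi, esi → edi=2^6=4
add esi, 1 → esi=6+1=7
cmp esi, 7  (cmp 7,7)
jne L0: not taken
shl edi, 1 → edi=4<<1=8
halt.

8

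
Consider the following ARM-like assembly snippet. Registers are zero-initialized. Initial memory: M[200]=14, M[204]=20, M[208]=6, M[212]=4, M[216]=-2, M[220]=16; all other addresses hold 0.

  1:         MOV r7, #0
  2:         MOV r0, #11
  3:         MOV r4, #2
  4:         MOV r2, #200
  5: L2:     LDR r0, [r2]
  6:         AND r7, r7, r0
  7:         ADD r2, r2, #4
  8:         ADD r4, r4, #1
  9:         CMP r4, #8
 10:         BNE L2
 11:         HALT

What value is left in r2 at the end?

224

MOV r7, #0 → r7=0
MOV r0, #11 → r0=11
MOV r4, #2 → r4=2
MOV r2, #200 → r2=200
LDR r0, [r2] → r0=M[200]=14
AND r7, r7, r0 → r7=0&14=0
ADD r2, r2, #4 → r2=200+4=204
ADD r4, r4, #1 → r4=2+1=3
CMP r4, #8  (cmp 3,8)
BNE L2: taken
LDR r0, [r2] → r0=M[204]=20
AND r7, r7, r0 → r7=0&20=0
ADD r2, r2, #4 → r2=204+4=208
ADD r4, r4, #1 → r4=3+1=4
CMP r4, #8  (cmp 4,8)
BNE L2: taken
LDR r0, [r2] → r0=M[208]=6
AND r7, r7, r0 → r7=0&6=0
ADD r2, r2, #4 → r2=208+4=212
ADD r4, r4, #1 → r4=4+1=5
CMP r4, #8  (cmp 5,8)
BNE L2: taken
LDR r0, [r2] → r0=M[212]=4
AND r7, r7, r0 → r7=0&4=0
ADD r2, r2, #4 → r2=212+4=216
ADD r4, r4, #1 → r4=5+1=6
CMP r4, #8  (cmp 6,8)
BNE L2: taken
LDR r0, [r2] → r0=M[216]=-2
AND r7, r7, r0 → r7=0&(-2)=0
ADD r2, r2, #4 → r2=216+4=220
ADD r4, r4, #1 → r4=6+1=7
CMP r4, #8  (cmp 7,8)
BNE L2: taken
LDR r0, [r2] → r0=M[220]=16
AND r7, r7, r0 → r7=0&16=0
ADD r2, r2, #4 → r2=220+4=224
ADD r4, r4, #1 → r4=7+1=8
CMP r4, #8  (cmp 8,8)
BNE L2: not taken
halt.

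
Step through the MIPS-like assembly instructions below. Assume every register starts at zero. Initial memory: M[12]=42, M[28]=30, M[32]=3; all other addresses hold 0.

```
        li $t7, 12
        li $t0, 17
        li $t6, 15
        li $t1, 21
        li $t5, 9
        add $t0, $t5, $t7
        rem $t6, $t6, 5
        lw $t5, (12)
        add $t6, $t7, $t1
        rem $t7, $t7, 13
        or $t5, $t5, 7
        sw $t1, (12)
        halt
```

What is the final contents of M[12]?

$t7=12
$t0=17
$t6=15
$t1=21
$t5=9
$t0=9+12=21
$t6=15%5=0
$t5=M[12]=42
$t6=12+21=33
$t7=12%13=12
$t5=42|7=47
sw $t1, (12) → M[12]=21
halt.

21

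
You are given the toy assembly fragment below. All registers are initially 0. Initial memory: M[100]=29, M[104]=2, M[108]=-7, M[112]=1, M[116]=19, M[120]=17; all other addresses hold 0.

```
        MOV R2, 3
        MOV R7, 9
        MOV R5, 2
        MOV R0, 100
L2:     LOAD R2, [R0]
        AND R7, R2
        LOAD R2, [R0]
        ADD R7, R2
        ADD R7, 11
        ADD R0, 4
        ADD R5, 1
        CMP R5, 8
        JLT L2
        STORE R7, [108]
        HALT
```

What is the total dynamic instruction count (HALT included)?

after MOV R2, 3: R2=3
after MOV R7, 9: R7=9
after MOV R5, 2: R5=2
after MOV R0, 100: R0=100
after LOAD R2, [R0]: R2=M[100]=29
after AND R7, R2: R7=9&29=9
after LOAD R2, [R0]: R2=M[100]=29
after ADD R7, R2: R7=9+29=38
after ADD R7, 11: R7=38+11=49
after ADD R0, 4: R0=100+4=104
after ADD R5, 1: R5=2+1=3
CMP R5, 8  (cmp 3,8)
JLT L2: taken
after LOAD R2, [R0]: R2=M[104]=2
after AND R7, R2: R7=49&2=0
after LOAD R2, [R0]: R2=M[104]=2
after ADD R7, R2: R7=0+2=2
after ADD R7, 11: R7=2+11=13
after ADD R0, 4: R0=104+4=108
after ADD R5, 1: R5=3+1=4
CMP R5, 8  (cmp 4,8)
JLT L2: taken
after LOAD R2, [R0]: R2=M[108]=-7
after AND R7, R2: R7=13&(-7)=9
after LOAD R2, [R0]: R2=M[108]=-7
after ADD R7, R2: R7=9+(-7)=2
after ADD R7, 11: R7=2+11=13
after ADD R0, 4: R0=108+4=112
after ADD R5, 1: R5=4+1=5
CMP R5, 8  (cmp 5,8)
JLT L2: taken
after LOAD R2, [R0]: R2=M[112]=1
after AND R7, R2: R7=13&1=1
after LOAD R2, [R0]: R2=M[112]=1
after ADD R7, R2: R7=1+1=2
after ADD R7, 11: R7=2+11=13
after ADD R0, 4: R0=112+4=116
after ADD R5, 1: R5=5+1=6
CMP R5, 8  (cmp 6,8)
JLT L2: taken
after LOAD R2, [R0]: R2=M[116]=19
after AND R7, R2: R7=13&19=1
after LOAD R2, [R0]: R2=M[116]=19
after ADD R7, R2: R7=1+19=20
after ADD R7, 11: R7=20+11=31
after ADD R0, 4: R0=116+4=120
after ADD R5, 1: R5=6+1=7
CMP R5, 8  (cmp 7,8)
JLT L2: taken
after LOAD R2, [R0]: R2=M[120]=17
after AND R7, R2: R7=31&17=17
after LOAD R2, [R0]: R2=M[120]=17
after ADD R7, R2: R7=17+17=34
after ADD R7, 11: R7=34+11=45
after ADD R0, 4: R0=120+4=124
after ADD R5, 1: R5=7+1=8
CMP R5, 8  (cmp 8,8)
JLT L2: not taken
STORE R7, [108] → M[108]=45
halt.
Total executed instructions: 60.

60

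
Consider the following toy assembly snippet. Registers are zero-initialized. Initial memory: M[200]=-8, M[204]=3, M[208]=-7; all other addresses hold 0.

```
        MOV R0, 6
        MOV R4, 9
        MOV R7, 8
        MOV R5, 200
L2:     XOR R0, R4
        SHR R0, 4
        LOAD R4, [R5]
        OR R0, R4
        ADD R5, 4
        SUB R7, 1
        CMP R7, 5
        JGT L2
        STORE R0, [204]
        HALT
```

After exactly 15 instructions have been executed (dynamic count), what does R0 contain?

0

R0=6
R4=9
R7=8
R5=200
R0=6^9=15
R0=15>>4=0
R4=M[200]=-8
R0=0|(-8)=-8
R5=200+4=204
R7=8-1=7
CMP R7, 5  (cmp 7,5)
JGT L2: taken
R0=(-8)^(-8)=0
R0=0>>4=0
R4=M[204]=3
After step 15: R0 = 0.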